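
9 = 9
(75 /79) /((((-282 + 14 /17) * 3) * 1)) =-0.00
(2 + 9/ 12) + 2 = 19/ 4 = 4.75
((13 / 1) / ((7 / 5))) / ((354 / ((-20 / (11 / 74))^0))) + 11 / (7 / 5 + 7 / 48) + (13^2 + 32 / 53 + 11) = 24657421 / 131334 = 187.75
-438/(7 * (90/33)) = -803/35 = -22.94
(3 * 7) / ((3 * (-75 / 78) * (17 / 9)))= -1638 / 425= -3.85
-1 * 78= -78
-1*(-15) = 15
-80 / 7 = -11.43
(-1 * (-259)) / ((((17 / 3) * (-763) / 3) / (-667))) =222111 / 1853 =119.87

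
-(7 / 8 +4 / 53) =-403 / 424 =-0.95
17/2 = 8.50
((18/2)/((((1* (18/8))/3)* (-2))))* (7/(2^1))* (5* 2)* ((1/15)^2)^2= -0.00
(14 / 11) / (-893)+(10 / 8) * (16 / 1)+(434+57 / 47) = 4471541 / 9823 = 455.21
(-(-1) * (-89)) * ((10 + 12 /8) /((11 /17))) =-34799 /22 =-1581.77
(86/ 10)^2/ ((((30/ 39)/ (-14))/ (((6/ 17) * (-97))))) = 97926738/ 2125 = 46083.17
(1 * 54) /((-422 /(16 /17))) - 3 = -11193 /3587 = -3.12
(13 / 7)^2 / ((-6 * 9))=-169 / 2646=-0.06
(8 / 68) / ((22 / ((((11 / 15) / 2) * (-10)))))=-1 / 51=-0.02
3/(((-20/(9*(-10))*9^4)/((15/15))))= 1/486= 0.00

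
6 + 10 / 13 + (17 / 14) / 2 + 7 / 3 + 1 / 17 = 181343 / 18564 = 9.77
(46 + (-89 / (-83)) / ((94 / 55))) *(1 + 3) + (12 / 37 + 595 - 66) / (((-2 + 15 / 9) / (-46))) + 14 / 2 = 10571280327 / 144337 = 73240.27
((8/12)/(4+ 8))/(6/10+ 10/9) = 5/154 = 0.03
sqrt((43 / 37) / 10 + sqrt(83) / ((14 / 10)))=sqrt(779590 + 4791500* sqrt(83)) / 2590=2.57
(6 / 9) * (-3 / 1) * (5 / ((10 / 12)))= -12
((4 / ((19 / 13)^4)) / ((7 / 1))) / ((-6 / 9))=-0.19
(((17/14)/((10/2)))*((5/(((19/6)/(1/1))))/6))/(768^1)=17/204288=0.00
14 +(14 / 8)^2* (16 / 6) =133 / 6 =22.17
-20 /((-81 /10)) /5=40 /81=0.49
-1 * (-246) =246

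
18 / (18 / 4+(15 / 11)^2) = 484 / 171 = 2.83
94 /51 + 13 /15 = 2.71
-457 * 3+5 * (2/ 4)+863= -1011/ 2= -505.50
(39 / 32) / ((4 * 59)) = 39 / 7552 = 0.01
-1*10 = -10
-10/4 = -5/2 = -2.50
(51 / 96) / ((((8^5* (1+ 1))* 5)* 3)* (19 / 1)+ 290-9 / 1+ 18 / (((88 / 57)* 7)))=1309 / 46022697128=0.00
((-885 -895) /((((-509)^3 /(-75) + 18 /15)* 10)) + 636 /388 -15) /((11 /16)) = -2734525125984 /140707764373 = -19.43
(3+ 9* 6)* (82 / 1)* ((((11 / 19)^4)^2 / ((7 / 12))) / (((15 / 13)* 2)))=1371039402876 / 31285510865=43.82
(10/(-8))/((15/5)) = -0.42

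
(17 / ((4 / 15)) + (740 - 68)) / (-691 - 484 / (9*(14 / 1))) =-185409 / 175100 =-1.06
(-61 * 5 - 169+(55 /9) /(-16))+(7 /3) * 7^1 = -65959 /144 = -458.05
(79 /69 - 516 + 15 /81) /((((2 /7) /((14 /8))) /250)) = -978805625 /1242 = -788088.26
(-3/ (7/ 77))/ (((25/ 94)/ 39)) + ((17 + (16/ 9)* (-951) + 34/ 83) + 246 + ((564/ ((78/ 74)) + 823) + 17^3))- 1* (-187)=15513314/ 80925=191.70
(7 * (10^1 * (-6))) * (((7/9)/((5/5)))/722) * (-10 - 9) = 490/57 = 8.60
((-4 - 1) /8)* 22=-55 /4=-13.75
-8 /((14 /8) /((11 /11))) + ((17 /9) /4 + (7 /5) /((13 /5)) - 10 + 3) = -34597 /3276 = -10.56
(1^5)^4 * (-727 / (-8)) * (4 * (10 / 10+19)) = 7270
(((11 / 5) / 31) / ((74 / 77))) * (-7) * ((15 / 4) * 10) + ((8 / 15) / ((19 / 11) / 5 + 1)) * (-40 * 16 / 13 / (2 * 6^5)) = -842891555 / 43480476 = -19.39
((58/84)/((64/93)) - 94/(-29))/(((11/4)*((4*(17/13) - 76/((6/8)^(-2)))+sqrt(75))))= -2797412085/64374728264 - 93199275*sqrt(3)/16093682066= -0.05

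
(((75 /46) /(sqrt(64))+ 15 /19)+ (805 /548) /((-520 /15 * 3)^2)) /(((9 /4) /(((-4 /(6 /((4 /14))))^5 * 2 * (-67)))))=5516754582880 /371901296051649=0.01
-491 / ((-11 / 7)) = 3437 / 11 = 312.45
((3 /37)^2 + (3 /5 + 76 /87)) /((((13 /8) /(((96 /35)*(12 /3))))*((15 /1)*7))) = 902598656 /9483576375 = 0.10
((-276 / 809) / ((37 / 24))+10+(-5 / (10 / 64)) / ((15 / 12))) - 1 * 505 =-520.82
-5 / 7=-0.71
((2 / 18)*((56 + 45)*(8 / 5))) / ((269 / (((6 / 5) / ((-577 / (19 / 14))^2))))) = 145844 / 329125286175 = 0.00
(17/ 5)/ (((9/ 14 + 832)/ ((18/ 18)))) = 0.00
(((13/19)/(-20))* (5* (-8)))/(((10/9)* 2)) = 0.62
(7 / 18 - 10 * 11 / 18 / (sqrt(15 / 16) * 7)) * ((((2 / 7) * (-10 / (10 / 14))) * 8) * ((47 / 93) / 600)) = -658 / 62775 + 8272 * sqrt(15) / 1318275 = 0.01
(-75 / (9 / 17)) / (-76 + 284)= -425 / 624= -0.68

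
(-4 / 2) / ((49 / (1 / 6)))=-1 / 147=-0.01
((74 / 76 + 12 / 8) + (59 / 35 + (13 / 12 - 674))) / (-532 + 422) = 485153 / 79800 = 6.08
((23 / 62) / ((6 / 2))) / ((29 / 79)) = 1817 / 5394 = 0.34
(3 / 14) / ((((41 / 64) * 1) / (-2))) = -192 / 287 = -0.67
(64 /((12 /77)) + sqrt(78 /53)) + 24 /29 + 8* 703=sqrt(4134) /53 + 525088 /87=6036.71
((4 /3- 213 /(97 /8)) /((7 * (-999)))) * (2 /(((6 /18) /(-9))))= -9448 /75369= -0.13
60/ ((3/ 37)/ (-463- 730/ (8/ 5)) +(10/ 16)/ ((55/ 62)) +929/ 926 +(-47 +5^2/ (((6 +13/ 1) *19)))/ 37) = 60032644338480/ 439537409447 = 136.58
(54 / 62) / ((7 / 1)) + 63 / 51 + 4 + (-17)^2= 294.36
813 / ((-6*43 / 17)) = -4607 / 86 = -53.57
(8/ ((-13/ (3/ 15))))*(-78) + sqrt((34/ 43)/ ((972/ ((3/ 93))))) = sqrt(135966)/ 71982 + 48/ 5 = 9.61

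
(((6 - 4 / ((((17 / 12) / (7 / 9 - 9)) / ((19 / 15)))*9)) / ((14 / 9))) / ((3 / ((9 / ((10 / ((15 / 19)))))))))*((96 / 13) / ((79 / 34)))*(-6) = -18376128 / 682955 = -26.91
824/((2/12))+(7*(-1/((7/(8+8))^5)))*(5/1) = 6627664/2401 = 2760.38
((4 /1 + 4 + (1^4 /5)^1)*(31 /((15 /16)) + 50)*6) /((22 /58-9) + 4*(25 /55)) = -2328062 /3875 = -600.79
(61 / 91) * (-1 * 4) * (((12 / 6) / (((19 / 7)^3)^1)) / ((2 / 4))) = -47824 / 89167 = -0.54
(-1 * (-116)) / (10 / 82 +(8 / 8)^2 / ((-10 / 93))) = -47560 / 3763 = -12.64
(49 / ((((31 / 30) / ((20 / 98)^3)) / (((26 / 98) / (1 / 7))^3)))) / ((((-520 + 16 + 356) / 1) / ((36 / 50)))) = -11863800 / 944603821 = -0.01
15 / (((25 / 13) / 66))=2574 / 5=514.80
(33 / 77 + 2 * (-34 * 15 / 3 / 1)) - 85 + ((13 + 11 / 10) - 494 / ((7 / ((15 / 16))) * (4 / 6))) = -40777 / 80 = -509.71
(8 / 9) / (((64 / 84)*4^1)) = 7 / 24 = 0.29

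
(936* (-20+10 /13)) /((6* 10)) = -300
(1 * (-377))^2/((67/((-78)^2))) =12906161.73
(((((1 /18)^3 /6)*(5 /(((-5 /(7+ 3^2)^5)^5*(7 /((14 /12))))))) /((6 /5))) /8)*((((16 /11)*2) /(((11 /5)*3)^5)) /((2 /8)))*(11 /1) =-7922816251426433759354395033600 /770301940419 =-10285338561028259778.61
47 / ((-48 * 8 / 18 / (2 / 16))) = -0.28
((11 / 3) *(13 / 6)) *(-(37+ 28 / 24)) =-32747 / 108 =-303.21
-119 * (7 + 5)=-1428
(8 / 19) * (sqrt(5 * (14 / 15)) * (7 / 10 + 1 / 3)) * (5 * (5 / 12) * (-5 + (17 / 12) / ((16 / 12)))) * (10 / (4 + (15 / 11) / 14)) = -18.82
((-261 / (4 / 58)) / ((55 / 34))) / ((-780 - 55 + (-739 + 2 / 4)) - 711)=85782 / 83765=1.02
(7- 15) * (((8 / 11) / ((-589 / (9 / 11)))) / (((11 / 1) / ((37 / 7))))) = 21312 / 5487713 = 0.00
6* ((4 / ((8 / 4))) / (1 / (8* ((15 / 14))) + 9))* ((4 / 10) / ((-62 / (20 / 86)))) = -1440 / 729151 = -0.00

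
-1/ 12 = -0.08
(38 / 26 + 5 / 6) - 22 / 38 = 2543 / 1482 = 1.72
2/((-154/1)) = -1/77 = -0.01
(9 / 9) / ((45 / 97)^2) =9409 / 2025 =4.65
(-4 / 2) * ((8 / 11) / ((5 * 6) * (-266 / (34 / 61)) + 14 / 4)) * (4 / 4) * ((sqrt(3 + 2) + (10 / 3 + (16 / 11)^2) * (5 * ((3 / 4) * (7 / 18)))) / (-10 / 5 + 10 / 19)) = -3194470 / 5829712119 - 2584 * sqrt(5) / 37472897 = -0.00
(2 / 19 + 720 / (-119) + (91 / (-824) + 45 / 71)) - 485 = -64871790049 / 132277544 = -490.42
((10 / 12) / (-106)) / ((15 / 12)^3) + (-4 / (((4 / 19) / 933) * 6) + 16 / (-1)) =-23615507 / 7950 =-2970.50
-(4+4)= -8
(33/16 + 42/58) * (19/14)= 24567/6496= 3.78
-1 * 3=-3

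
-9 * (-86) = 774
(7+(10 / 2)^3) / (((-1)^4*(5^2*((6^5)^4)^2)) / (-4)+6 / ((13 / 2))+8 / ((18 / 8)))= -3861 / 2443745095382370134276789030092669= -0.00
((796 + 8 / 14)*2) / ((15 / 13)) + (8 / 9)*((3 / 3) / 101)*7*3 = 4881512 / 3535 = 1380.91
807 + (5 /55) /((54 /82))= 239720 /297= 807.14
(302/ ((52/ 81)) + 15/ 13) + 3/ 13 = 12267/ 26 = 471.81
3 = 3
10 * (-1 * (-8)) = 80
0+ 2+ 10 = 12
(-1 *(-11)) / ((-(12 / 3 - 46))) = 11 / 42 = 0.26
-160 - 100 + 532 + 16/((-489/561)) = 41344/163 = 253.64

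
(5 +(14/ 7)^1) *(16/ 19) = 112/ 19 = 5.89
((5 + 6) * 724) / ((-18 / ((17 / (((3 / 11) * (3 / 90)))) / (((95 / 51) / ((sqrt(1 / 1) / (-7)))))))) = 63452.52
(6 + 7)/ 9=13/ 9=1.44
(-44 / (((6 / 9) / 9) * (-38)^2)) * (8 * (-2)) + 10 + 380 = 143166 / 361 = 396.58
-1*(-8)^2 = -64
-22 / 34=-11 / 17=-0.65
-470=-470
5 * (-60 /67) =-300 /67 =-4.48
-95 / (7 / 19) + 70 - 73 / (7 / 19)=-386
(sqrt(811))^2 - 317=494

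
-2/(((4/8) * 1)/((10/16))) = -2.50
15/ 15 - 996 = -995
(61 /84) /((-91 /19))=-1159 /7644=-0.15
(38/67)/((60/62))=589/1005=0.59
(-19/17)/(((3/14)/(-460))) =2399.22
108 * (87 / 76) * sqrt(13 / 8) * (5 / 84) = 3915 * sqrt(26) / 2128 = 9.38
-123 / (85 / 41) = -5043 / 85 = -59.33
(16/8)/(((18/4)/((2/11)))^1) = 8/99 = 0.08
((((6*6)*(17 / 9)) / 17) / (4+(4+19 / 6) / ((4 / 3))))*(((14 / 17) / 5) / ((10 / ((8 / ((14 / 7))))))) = 896 / 31875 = 0.03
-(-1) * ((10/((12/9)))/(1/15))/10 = 45/4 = 11.25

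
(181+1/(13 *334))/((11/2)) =785903/23881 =32.91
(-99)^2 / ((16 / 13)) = 127413 / 16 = 7963.31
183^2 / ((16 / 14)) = 29302.88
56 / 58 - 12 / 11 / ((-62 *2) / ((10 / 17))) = 0.97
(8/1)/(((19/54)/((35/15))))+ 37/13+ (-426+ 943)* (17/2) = 2198497/494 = 4450.40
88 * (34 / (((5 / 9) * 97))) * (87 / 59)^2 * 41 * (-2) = -16713078624 / 1688285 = -9899.44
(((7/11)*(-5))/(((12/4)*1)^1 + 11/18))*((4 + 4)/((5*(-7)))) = 144/715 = 0.20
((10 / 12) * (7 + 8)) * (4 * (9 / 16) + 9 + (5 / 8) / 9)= 20375 / 144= 141.49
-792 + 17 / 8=-6319 / 8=-789.88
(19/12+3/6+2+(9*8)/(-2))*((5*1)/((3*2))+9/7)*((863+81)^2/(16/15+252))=-4746273880/19929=-238159.16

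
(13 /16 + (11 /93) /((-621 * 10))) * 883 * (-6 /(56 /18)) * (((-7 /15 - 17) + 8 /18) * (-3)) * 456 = -24120749754487 /748650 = -32218993.86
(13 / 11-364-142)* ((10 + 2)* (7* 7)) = -3265164 / 11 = -296833.09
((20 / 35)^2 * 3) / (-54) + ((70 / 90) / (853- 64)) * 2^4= -824 / 347949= -0.00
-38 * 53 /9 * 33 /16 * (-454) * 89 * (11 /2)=2461674941 /24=102569789.21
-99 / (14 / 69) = -6831 / 14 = -487.93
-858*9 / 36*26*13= -72501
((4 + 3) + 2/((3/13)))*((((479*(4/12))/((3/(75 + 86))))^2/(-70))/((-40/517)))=20644916938877/97200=212396264.80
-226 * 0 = 0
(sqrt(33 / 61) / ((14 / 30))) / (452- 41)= 5 * sqrt(2013) / 58499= 0.00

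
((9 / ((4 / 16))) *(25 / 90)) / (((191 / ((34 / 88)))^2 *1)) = 1445 / 35313608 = 0.00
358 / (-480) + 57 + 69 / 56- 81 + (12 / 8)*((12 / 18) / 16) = -19699 / 840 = -23.45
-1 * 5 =-5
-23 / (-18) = 23 / 18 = 1.28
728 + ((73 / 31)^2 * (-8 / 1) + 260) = 906836 / 961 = 943.64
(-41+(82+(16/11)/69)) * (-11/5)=-6227/69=-90.25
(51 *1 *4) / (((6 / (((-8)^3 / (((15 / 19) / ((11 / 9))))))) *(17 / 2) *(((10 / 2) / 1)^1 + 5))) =-214016 / 675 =-317.06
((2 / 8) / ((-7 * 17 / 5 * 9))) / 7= -5 / 29988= -0.00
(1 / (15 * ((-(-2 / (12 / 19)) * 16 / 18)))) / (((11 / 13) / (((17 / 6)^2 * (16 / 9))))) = 3757 / 9405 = 0.40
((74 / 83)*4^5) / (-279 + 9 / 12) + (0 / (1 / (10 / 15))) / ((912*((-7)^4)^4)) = -303104 / 92379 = -3.28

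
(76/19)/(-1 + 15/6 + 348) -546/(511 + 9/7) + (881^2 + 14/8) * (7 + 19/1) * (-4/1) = -101168102923727/1253307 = -80720927.05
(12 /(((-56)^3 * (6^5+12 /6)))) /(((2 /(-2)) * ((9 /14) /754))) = 377 /36587712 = 0.00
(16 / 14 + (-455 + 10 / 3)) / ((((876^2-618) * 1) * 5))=-9461 / 80509590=-0.00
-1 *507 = -507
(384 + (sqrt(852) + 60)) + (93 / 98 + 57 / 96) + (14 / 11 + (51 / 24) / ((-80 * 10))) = 476.00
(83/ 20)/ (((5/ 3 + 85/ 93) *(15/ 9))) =7719/ 8000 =0.96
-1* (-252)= 252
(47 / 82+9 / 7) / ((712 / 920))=122705 / 51086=2.40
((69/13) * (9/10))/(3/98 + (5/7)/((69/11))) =2099601/63505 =33.06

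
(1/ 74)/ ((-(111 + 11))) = -0.00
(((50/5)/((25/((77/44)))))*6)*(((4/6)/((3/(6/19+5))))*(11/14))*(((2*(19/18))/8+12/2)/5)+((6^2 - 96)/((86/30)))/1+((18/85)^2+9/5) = -3621475933/255002040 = -14.20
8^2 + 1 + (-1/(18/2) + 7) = 647/9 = 71.89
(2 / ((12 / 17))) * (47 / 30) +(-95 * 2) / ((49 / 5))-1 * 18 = -290609 / 8820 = -32.95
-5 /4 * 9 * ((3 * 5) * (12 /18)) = -225 /2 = -112.50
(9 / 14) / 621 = 1 / 966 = 0.00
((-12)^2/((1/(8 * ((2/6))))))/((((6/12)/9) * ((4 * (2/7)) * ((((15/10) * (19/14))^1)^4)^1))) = 137682944/390963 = 352.16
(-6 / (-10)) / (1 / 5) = 3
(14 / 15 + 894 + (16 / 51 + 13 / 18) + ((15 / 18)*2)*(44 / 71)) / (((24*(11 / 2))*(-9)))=-97441343 / 129052440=-0.76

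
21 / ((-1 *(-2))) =21 / 2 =10.50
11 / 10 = 1.10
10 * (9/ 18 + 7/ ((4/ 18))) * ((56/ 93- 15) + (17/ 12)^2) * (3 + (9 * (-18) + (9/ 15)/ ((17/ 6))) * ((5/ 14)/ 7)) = 1614033340/ 77469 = 20834.57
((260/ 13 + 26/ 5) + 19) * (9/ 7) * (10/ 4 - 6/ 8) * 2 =1989/ 10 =198.90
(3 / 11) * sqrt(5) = 3 * sqrt(5) / 11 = 0.61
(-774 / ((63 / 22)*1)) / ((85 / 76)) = -241.67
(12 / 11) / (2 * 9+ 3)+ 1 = 81 / 77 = 1.05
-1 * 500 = -500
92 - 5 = 87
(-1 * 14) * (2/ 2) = -14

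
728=728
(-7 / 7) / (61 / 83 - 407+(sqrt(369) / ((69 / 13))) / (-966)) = 0.00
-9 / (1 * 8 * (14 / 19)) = -171 / 112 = -1.53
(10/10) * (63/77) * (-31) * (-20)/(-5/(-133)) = 148428/11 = 13493.45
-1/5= -0.20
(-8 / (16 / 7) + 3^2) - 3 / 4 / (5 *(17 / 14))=457 / 85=5.38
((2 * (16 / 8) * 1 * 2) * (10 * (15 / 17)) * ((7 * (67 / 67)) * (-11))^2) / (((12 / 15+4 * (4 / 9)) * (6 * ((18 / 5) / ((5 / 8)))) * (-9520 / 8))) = -529375 / 134096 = -3.95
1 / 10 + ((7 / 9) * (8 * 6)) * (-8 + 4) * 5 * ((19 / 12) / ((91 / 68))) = -1033483 / 1170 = -883.32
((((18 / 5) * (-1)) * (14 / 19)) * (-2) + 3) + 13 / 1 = 2024 / 95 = 21.31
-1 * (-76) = 76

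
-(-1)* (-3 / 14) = -3 / 14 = -0.21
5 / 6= 0.83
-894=-894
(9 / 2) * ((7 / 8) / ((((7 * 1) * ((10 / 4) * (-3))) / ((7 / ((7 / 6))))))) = -0.45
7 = 7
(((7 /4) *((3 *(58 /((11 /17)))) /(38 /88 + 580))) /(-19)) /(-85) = 406 /808735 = 0.00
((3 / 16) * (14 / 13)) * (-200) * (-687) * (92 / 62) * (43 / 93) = 237805050 / 12493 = 19035.06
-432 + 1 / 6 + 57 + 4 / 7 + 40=-14039 / 42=-334.26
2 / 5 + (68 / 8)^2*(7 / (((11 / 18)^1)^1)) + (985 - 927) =97459 / 110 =885.99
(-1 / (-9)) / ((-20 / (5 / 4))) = -1 / 144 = -0.01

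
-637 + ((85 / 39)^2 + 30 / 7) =-6685934 / 10647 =-627.96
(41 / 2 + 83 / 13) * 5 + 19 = 3989 / 26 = 153.42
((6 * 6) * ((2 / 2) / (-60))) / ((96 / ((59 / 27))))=-59 / 4320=-0.01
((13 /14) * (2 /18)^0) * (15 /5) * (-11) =-429 /14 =-30.64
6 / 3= 2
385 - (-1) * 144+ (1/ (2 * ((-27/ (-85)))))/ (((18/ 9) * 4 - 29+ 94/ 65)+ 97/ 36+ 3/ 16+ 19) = 34626517/ 65373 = 529.68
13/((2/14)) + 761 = 852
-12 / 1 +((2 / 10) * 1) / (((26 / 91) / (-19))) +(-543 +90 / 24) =-11291 / 20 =-564.55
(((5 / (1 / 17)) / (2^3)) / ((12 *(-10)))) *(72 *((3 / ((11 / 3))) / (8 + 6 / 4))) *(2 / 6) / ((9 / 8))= -34 / 209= -0.16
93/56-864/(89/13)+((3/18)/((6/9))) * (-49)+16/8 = -671801/4984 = -134.79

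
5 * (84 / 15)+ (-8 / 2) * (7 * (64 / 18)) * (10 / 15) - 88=-3412 / 27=-126.37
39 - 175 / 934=36251 / 934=38.81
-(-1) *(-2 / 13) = -2 / 13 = -0.15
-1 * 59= -59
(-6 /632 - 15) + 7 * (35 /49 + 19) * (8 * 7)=7712.99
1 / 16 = 0.06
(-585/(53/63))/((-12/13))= 753.33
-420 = -420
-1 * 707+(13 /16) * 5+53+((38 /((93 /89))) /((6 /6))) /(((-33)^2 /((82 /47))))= -49495000397 /76160304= -649.88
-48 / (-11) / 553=48 / 6083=0.01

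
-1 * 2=-2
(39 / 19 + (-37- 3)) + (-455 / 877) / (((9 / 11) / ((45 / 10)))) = -1359729 / 33326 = -40.80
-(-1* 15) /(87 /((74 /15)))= 74 /87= 0.85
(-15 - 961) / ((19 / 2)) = -1952 / 19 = -102.74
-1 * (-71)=71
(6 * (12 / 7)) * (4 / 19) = 2.17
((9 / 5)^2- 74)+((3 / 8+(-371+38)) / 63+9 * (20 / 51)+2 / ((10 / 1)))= -5162959 / 71400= -72.31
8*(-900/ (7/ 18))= -129600/ 7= -18514.29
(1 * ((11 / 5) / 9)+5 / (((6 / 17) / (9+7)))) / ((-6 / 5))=-10211 / 54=-189.09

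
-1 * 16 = -16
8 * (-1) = -8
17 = 17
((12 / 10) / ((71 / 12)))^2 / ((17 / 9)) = 46656 / 2142425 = 0.02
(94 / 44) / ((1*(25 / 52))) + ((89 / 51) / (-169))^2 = 90781089017 / 20428969275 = 4.44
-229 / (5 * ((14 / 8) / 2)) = -1832 / 35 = -52.34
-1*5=-5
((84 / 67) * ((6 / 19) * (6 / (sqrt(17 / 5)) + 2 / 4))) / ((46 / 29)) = 3654 / 29279 + 43848 * sqrt(85) / 497743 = 0.94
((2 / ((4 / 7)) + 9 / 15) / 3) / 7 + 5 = 1091 / 210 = 5.20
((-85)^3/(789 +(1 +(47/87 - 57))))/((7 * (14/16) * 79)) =-12571500/7265867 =-1.73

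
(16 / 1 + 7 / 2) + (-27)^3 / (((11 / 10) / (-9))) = 3543369 / 22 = 161062.23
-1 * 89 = -89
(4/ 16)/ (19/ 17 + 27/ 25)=0.11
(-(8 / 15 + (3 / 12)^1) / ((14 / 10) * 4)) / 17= -47 / 5712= -0.01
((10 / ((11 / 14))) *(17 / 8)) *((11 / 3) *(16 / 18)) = 2380 / 27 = 88.15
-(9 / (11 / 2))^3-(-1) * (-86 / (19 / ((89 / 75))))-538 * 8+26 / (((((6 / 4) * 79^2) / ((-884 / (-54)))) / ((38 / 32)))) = -2757342345093761 / 639206028450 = -4313.70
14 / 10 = 7 / 5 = 1.40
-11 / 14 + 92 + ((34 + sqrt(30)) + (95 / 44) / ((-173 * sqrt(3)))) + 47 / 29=-95 * sqrt(3) / 22836 + sqrt(30) + 51495 / 406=132.30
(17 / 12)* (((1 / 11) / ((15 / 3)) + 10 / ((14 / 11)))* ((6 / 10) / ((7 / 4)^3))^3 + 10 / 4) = 165801118952519 / 46608416085000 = 3.56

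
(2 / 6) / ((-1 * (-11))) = 1 / 33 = 0.03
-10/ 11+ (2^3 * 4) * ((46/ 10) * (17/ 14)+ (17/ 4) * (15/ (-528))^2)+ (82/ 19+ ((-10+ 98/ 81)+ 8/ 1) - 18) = 34093998353/ 208565280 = 163.47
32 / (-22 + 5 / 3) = -1.57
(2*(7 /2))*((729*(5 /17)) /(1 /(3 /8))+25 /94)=3609515 /6392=564.69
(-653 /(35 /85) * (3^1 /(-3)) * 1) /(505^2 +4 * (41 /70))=55505 /8925957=0.01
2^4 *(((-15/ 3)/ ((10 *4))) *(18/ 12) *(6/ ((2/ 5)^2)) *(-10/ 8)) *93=104625/ 8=13078.12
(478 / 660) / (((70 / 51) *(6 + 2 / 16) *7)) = 0.01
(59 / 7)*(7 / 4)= 59 / 4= 14.75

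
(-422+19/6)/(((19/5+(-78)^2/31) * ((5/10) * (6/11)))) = -7.68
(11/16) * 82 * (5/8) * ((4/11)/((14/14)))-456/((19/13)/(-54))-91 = 268317/16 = 16769.81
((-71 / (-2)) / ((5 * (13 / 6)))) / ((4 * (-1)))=-213 / 260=-0.82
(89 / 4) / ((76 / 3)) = 267 / 304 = 0.88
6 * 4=24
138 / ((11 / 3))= 414 / 11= 37.64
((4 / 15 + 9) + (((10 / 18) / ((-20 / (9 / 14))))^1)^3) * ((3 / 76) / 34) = 24410609 / 2268958720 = 0.01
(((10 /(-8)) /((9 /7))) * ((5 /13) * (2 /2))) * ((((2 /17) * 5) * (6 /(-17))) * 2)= 1750 /11271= 0.16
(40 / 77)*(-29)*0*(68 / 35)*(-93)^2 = 0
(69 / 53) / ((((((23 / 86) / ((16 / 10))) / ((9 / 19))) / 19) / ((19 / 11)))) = 121.08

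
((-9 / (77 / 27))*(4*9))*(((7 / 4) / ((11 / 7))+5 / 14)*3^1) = -2972133 / 5929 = -501.29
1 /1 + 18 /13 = 31 /13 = 2.38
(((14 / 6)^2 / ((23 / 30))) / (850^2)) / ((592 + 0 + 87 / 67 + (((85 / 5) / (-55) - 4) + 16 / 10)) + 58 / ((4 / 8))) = 0.00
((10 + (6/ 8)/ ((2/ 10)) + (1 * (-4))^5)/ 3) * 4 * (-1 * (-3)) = -4041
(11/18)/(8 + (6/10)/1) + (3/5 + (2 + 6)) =33557/3870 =8.67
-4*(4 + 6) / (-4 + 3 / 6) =80 / 7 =11.43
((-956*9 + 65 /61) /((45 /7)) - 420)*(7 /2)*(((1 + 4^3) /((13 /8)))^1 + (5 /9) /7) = -2437308265 /9882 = -246641.19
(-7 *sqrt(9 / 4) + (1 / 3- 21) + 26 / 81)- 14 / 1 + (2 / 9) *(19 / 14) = -50513 / 1134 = -44.54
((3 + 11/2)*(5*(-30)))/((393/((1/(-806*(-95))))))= -85/2006134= -0.00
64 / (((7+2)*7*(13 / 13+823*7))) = 32 / 181503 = 0.00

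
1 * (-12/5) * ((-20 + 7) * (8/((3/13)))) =5408/5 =1081.60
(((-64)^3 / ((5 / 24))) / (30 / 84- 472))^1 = 29360128 / 11005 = 2667.89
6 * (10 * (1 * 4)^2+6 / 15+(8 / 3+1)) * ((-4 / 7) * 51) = -1004088 / 35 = -28688.23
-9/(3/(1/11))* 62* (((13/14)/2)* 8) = -4836/77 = -62.81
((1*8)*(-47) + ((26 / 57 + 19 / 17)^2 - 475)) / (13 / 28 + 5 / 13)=-999.55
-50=-50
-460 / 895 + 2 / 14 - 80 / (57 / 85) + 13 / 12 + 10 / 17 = -573071353 / 4856628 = -118.00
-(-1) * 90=90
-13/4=-3.25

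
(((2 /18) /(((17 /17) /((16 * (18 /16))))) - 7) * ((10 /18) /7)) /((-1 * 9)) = 25 /567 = 0.04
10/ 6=5/ 3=1.67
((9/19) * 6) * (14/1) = 756/19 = 39.79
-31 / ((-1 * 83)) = 0.37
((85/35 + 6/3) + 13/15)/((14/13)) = 3614/735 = 4.92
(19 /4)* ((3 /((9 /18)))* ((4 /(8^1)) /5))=57 /20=2.85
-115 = -115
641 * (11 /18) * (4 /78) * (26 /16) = 7051 /216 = 32.64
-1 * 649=-649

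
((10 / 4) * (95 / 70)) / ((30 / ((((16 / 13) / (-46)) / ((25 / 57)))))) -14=-732911 / 52325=-14.01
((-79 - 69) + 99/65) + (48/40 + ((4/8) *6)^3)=-7688/65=-118.28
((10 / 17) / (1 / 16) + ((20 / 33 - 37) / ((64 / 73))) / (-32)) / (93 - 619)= -0.02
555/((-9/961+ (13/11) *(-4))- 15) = -28.12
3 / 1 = 3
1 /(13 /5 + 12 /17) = 85 /281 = 0.30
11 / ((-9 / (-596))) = 6556 / 9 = 728.44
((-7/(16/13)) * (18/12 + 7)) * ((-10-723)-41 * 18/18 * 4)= 1387659/32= 43364.34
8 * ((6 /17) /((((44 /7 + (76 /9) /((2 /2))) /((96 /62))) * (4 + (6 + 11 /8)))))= 5184 /198679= 0.03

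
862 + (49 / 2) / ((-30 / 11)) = 51181 / 60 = 853.02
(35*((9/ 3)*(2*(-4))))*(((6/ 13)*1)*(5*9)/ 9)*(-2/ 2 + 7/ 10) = 581.54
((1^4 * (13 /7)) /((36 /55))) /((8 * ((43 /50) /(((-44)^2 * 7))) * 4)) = 2162875 /1548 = 1397.21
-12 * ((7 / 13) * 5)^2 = -14700 / 169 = -86.98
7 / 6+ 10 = 67 / 6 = 11.17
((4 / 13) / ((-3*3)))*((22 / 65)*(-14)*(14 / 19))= 17248 / 144495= 0.12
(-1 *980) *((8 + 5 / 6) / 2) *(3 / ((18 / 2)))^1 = -12985 / 9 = -1442.78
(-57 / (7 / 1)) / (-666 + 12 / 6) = 57 / 4648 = 0.01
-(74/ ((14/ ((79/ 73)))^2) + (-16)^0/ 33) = -8142503/ 17233986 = -0.47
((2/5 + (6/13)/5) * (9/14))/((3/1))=48/455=0.11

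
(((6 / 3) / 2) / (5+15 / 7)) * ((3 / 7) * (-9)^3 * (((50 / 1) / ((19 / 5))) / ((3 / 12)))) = -43740 / 19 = -2302.11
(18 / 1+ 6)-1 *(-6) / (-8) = 93 / 4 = 23.25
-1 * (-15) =15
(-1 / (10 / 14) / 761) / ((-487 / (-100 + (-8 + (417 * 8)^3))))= 259881978636 / 1853035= 140246.66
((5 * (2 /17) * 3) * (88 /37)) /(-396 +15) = -880 /79883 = -0.01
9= 9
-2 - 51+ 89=36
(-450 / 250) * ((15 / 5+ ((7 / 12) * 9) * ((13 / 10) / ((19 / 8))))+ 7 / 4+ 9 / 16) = -111987 / 7600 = -14.74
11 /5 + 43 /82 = 1117 /410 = 2.72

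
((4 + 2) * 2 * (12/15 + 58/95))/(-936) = -67/3705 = -0.02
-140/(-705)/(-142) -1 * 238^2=-567063098/10011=-56644.00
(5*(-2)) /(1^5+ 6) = -10 /7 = -1.43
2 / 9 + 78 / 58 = 409 / 261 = 1.57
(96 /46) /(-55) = -0.04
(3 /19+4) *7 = 553 /19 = 29.11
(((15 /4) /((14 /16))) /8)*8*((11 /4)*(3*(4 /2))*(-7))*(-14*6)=41580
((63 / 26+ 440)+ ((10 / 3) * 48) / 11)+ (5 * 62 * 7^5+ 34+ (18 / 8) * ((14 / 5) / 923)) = 264519204414 / 50765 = 5210660.98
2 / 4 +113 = 227 / 2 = 113.50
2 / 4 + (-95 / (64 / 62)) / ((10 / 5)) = -2913 / 64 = -45.52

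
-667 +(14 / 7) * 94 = -479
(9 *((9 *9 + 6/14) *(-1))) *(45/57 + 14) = -10838.57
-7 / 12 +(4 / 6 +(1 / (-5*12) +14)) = 211 / 15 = 14.07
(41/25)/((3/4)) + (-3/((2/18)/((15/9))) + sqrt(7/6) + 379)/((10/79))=79 *sqrt(42)/60 + 198059/75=2649.32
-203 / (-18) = 203 / 18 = 11.28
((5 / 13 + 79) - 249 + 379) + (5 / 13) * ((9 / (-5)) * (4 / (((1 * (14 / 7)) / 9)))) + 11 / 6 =15503 / 78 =198.76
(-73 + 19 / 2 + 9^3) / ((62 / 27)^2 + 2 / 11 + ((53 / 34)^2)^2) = 7131550164552 / 121727776451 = 58.59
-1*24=-24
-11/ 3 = -3.67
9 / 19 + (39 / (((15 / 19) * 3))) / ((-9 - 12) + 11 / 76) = -142693 / 451725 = -0.32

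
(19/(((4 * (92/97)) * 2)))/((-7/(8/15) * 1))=-1843/9660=-0.19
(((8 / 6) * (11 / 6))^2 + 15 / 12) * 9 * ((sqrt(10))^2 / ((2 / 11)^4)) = 171372905 / 288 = 595044.81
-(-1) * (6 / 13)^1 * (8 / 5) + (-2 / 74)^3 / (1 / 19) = 2430109 / 3292445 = 0.74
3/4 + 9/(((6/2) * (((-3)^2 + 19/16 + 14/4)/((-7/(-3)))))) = 1105/876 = 1.26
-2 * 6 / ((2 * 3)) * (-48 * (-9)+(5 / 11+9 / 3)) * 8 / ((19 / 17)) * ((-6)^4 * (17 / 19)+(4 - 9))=-28581278560 / 3971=-7197501.53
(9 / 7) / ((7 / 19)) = 171 / 49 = 3.49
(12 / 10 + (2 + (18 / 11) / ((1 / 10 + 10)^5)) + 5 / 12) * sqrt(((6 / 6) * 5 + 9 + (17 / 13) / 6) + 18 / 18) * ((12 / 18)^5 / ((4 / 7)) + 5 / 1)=31886489445672377 * sqrt(92586) / 131477573631329640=73.80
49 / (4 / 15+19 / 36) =8820 / 143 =61.68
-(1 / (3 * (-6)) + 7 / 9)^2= -0.52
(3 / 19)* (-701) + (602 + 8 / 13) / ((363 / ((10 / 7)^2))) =-471394193 / 4393389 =-107.30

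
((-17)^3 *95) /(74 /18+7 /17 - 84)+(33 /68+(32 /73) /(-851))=793917519955 /135179648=5873.06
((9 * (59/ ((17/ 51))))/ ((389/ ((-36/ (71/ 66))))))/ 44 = -3.11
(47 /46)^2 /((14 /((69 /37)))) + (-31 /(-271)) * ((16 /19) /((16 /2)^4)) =1092102203 /7852183808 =0.14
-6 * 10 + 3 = -57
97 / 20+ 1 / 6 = 301 / 60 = 5.02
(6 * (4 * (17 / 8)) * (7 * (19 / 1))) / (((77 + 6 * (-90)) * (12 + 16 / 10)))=-1995 / 1852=-1.08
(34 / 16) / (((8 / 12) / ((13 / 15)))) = 221 / 80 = 2.76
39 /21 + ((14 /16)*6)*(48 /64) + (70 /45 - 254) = -248623 /1008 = -246.65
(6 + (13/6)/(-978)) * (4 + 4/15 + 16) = 534964/4401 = 121.56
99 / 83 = 1.19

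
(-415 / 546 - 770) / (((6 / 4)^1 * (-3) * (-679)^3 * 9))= -420835 / 6922404750807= -0.00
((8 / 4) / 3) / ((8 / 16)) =4 / 3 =1.33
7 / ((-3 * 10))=-7 / 30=-0.23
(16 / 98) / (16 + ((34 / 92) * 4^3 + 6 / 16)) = 1472 / 360885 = 0.00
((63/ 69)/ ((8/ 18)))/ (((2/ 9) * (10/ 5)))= 1701/ 368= 4.62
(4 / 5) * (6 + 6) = 9.60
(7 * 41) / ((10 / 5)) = 287 / 2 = 143.50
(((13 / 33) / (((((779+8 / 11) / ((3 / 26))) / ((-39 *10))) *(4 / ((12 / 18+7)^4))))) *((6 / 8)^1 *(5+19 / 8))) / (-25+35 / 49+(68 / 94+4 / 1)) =5.55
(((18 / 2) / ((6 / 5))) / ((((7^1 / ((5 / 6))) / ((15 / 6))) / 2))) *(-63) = -1125 / 4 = -281.25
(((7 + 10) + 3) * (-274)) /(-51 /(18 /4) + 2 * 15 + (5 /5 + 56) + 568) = -16440 /1931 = -8.51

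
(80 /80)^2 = 1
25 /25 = 1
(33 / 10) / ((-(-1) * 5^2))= 33 / 250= 0.13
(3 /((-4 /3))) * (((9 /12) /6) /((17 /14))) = -63 /272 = -0.23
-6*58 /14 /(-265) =174 /1855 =0.09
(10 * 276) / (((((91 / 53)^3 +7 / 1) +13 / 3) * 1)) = 1232701560 / 7322531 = 168.34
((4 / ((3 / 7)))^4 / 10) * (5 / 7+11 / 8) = 71344 / 45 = 1585.42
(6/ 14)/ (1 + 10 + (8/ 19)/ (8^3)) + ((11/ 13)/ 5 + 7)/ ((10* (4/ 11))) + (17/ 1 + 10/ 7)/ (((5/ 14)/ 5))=260.01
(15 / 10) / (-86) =-3 / 172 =-0.02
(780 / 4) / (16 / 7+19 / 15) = 20475 / 373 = 54.89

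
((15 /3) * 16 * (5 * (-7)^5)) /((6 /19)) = -63866600 /3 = -21288866.67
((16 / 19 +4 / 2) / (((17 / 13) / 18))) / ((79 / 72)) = 909792 / 25517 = 35.65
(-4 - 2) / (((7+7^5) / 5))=-15 / 8407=-0.00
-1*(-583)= 583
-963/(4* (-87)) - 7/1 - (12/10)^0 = -607/116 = -5.23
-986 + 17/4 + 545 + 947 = 2041/4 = 510.25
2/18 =0.11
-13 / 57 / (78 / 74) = -37 / 171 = -0.22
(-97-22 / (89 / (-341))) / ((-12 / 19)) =7163 / 356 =20.12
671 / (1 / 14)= 9394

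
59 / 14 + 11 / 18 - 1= 241 / 63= 3.83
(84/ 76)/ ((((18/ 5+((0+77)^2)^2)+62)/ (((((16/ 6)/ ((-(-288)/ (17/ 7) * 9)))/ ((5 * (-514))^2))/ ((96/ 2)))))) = 1/ 4035718679390357760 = 0.00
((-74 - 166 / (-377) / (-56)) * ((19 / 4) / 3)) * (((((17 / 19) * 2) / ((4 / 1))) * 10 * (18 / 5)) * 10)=-199212885 / 10556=-18872.01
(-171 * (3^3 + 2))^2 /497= 24591681 /497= 49480.24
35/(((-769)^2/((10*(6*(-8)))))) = -16800/591361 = -0.03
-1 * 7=-7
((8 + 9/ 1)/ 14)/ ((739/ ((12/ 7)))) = 102/ 36211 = 0.00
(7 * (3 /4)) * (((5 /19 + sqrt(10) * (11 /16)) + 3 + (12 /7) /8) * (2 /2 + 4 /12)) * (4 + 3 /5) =1771 * sqrt(10) /80 + 4255 /38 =181.98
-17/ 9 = -1.89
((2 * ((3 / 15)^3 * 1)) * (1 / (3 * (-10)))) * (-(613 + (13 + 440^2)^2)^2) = 1405199774807335561924 / 1875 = 749439879897245633.03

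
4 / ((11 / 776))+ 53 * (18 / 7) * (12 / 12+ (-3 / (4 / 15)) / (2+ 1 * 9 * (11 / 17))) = 4557097 / 20482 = 222.49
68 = 68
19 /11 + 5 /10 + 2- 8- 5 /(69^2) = -395273 /104742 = -3.77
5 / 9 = 0.56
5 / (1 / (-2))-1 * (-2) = -8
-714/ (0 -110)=357/ 55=6.49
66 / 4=33 / 2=16.50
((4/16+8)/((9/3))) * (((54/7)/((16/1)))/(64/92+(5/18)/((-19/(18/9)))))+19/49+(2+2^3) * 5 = 215256675/4109728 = 52.38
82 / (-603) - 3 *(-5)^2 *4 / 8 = -45389 / 1206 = -37.64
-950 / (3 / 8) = -7600 / 3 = -2533.33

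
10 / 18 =5 / 9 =0.56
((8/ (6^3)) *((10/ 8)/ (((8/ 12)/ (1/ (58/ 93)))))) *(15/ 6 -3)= -155/ 2784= -0.06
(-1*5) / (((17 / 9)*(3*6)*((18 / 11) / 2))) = -55 / 306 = -0.18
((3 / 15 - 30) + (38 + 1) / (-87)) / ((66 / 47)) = -34357 / 1595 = -21.54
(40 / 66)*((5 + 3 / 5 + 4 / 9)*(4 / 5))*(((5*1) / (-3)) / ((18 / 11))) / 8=-272 / 729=-0.37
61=61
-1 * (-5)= 5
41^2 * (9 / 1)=15129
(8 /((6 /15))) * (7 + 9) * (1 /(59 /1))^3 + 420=86259500 /205379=420.00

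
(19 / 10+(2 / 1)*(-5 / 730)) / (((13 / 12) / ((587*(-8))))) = -38798352 / 4745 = -8176.68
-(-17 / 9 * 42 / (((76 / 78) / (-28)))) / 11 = -43316 / 209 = -207.25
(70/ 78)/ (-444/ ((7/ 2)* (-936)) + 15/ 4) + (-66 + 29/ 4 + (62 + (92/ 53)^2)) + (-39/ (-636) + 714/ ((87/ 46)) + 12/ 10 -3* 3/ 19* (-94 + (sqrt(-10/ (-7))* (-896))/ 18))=64* sqrt(70)/ 19 + 28225509441379/ 65671414370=457.98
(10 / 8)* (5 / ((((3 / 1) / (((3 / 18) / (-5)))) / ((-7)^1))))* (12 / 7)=5 / 6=0.83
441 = 441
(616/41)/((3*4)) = 154/123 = 1.25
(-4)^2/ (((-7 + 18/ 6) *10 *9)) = -2/ 45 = -0.04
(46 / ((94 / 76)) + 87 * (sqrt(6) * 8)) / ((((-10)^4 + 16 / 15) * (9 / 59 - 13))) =-76995 * sqrt(6) / 14214016 - 386745 / 1336117504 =-0.01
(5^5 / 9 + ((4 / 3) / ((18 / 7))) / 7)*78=243802 / 9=27089.11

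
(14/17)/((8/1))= 7/68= 0.10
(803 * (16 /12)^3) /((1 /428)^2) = 348673782.52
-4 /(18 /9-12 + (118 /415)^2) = 344450 /854163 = 0.40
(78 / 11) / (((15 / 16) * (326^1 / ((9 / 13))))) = 0.02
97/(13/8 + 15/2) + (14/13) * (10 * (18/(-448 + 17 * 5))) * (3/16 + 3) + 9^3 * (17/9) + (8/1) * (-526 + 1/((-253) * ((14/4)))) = -104346272185/36974938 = -2822.08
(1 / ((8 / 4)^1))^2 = 1 / 4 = 0.25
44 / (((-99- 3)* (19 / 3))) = -22 / 323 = -0.07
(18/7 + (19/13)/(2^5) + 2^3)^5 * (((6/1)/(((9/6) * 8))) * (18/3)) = 84743809798407092143071/209390441785720832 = 404716.71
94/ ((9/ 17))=1598/ 9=177.56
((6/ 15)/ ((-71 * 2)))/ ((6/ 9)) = -3/ 710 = -0.00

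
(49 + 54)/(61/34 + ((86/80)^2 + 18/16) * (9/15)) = 32.57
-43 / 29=-1.48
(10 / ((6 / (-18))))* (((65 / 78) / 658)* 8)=-100 / 329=-0.30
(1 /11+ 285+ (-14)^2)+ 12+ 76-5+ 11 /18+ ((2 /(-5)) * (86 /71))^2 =14096838907 /24952950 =564.94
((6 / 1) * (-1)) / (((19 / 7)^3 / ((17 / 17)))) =-2058 / 6859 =-0.30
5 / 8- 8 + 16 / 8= -43 / 8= -5.38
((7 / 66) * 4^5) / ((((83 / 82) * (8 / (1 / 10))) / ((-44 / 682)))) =-36736 / 424545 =-0.09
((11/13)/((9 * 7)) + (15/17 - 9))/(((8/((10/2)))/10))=-2820875/55692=-50.65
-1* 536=-536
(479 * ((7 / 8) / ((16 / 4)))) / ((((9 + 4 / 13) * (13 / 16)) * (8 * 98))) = 479 / 27104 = 0.02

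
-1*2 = -2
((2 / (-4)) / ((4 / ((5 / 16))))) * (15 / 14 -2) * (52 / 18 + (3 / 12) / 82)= 0.10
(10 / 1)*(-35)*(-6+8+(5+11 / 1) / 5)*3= -5460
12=12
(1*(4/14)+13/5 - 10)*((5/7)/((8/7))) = -249/56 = -4.45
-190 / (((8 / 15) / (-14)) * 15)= 665 / 2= 332.50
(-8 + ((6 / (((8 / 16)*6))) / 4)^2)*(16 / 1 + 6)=-341 / 2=-170.50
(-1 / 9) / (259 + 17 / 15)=-5 / 11706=-0.00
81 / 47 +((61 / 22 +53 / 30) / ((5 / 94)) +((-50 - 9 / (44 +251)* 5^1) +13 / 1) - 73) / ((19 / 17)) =-890058254 / 43466775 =-20.48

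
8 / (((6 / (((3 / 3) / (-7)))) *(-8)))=1 / 42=0.02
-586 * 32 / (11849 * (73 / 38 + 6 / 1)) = -712576 / 3566549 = -0.20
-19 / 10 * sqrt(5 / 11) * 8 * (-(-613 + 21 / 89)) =-4144736 * sqrt(55) / 4895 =-6279.51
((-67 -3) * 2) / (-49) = 20 / 7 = 2.86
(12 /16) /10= 3 /40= 0.08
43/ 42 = 1.02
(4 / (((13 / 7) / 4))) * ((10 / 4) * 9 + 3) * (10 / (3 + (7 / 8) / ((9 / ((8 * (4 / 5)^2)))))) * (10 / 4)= 16065000 / 10231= 1570.23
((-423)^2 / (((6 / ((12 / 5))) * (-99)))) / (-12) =6627 / 110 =60.25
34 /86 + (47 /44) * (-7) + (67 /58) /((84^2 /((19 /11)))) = -1370823749 /193574304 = -7.08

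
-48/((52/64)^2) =-12288/169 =-72.71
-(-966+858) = 108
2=2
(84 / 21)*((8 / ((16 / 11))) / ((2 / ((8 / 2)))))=44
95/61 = 1.56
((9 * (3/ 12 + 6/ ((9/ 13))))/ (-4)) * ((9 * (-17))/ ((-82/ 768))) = -1178712/ 41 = -28749.07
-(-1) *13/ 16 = 13/ 16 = 0.81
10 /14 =5 /7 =0.71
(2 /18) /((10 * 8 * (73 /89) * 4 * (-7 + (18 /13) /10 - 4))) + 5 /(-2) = -74215877 /29685888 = -2.50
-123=-123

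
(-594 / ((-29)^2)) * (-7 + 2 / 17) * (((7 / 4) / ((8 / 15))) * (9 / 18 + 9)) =69324255 / 457504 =151.53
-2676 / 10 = -267.60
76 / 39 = 1.95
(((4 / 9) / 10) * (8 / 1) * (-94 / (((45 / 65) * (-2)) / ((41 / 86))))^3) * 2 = 24109.59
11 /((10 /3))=33 /10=3.30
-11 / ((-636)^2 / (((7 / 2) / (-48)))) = 77 / 38831616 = 0.00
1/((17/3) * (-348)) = -1/1972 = -0.00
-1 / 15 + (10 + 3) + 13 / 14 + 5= 3961 / 210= 18.86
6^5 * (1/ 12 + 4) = 31752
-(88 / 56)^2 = -121 / 49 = -2.47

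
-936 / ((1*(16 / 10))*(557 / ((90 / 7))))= -52650 / 3899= -13.50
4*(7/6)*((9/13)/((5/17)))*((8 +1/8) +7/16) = 94.06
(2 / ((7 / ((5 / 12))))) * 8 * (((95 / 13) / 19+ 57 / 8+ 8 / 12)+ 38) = 72035 / 1638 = 43.98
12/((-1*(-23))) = 12/23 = 0.52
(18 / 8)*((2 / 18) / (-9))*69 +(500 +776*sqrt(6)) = 5977 / 12 +776*sqrt(6) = 2398.89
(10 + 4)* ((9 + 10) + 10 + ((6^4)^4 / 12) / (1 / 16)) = 52660718272918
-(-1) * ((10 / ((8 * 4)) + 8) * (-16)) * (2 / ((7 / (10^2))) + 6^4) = -176168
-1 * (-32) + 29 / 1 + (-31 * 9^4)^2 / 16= 2585493741.06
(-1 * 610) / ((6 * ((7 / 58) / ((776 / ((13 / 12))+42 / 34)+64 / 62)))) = -87087144710 / 143871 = -605314.10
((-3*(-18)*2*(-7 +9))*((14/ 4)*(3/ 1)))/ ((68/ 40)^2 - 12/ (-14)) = 1587600/ 2623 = 605.26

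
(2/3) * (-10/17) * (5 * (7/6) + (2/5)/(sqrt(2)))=-350/153 - 4 * sqrt(2)/51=-2.40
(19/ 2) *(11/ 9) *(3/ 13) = 209/ 78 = 2.68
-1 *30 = -30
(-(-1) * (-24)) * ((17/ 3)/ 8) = -17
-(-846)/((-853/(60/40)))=-1269/853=-1.49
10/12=5/6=0.83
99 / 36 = 11 / 4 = 2.75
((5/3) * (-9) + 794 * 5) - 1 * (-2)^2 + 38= 3989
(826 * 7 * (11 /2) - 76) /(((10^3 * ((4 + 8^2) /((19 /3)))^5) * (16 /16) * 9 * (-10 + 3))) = -116376653 /32975213322240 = -0.00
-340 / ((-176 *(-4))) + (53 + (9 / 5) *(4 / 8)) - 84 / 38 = 856173 / 16720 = 51.21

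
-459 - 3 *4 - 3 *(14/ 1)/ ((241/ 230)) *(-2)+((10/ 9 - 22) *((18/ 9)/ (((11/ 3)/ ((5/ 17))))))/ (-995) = -10515298433/ 26904999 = -390.83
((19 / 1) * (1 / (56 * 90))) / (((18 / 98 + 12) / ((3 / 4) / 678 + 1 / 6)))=12103 / 233145216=0.00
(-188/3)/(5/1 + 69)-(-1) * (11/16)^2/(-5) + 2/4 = -62711/142080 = -0.44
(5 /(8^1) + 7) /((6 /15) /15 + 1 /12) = 1525 /22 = 69.32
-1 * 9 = -9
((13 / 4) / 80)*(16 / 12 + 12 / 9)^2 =13 / 45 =0.29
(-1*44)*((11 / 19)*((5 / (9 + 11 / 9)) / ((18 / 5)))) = -3025 / 874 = -3.46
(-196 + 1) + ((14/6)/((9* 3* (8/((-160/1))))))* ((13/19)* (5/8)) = -602485/3078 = -195.74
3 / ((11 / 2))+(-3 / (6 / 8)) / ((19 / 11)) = -370 / 209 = -1.77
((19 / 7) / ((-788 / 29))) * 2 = -551 / 2758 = -0.20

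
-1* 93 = -93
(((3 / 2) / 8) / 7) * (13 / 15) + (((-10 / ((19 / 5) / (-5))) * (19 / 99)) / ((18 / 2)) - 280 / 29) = -135312893 / 14469840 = -9.35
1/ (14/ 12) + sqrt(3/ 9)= 1.43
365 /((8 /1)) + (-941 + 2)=-7147 /8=-893.38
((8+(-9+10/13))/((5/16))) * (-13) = 48/5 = 9.60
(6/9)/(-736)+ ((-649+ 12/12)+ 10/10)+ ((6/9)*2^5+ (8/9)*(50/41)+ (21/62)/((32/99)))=-10499223451/16838208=-623.54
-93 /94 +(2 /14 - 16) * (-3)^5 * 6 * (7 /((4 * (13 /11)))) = 20916957 /611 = 34233.97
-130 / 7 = -18.57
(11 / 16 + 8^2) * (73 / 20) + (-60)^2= 245511 / 64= 3836.11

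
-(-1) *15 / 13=15 / 13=1.15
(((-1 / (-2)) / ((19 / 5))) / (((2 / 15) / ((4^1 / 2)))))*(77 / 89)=5775 / 3382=1.71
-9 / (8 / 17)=-153 / 8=-19.12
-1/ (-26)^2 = -1/ 676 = -0.00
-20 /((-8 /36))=90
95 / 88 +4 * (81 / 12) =2471 / 88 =28.08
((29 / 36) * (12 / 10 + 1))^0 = 1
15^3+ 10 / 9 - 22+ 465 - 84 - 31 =33337 / 9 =3704.11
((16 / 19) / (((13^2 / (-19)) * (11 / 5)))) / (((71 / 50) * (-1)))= 0.03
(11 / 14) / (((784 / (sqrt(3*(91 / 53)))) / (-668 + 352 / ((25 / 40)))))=-1441*sqrt(14469) / 727160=-0.24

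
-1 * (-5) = 5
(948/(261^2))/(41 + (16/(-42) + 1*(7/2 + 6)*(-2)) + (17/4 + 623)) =8848/412548345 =0.00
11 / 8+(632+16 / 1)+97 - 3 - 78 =5323 / 8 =665.38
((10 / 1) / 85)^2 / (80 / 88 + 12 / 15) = 0.01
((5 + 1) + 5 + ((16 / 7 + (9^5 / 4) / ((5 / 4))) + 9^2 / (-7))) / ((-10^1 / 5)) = -413403 / 70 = -5905.76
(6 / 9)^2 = 4 / 9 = 0.44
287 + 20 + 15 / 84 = 8601 / 28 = 307.18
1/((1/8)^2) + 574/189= 1810/27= 67.04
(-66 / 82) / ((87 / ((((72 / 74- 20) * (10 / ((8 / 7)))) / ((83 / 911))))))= 61729360 / 3651419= 16.91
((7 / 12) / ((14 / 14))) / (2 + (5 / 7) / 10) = 49 / 174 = 0.28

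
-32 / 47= -0.68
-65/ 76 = -0.86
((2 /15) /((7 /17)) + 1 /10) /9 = 89 /1890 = 0.05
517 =517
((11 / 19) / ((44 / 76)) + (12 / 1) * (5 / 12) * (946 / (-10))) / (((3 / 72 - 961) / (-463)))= -5244864 / 23063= -227.41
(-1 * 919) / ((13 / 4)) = -3676 / 13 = -282.77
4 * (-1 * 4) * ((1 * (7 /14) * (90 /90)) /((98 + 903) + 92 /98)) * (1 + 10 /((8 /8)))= -4312 /49095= -0.09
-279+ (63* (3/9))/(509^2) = -72283578/259081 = -279.00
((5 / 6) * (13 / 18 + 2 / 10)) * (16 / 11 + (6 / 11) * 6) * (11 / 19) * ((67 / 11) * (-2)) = -144586 / 5643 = -25.62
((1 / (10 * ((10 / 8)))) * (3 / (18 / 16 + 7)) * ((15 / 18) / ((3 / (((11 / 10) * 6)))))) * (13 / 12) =22 / 375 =0.06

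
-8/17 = -0.47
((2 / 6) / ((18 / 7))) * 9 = 7 / 6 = 1.17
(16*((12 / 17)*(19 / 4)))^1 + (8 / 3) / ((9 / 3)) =8344 / 153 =54.54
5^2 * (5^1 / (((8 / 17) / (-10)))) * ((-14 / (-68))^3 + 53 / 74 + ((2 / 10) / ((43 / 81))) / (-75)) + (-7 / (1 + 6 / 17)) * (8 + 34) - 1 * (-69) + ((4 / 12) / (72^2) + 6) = -337915057945537 / 164468263104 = -2054.59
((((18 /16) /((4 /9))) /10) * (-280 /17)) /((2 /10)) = -2835 /136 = -20.85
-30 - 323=-353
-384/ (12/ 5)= -160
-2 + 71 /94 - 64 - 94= -14969 /94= -159.24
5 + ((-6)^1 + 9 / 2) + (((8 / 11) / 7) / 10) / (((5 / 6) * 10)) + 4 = 144399 / 19250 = 7.50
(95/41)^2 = 9025/1681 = 5.37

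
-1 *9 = -9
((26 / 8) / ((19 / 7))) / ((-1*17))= -91 / 1292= -0.07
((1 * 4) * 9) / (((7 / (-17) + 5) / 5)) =510 / 13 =39.23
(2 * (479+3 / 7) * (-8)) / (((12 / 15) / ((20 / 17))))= -1342400 / 119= -11280.67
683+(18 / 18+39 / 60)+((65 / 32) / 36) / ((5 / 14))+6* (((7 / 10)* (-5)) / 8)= 1964687 / 2880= 682.18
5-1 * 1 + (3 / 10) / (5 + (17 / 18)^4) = 12325484 / 3042005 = 4.05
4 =4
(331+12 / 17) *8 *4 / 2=90224 / 17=5307.29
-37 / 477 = -0.08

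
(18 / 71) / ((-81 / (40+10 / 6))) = -250 / 1917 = -0.13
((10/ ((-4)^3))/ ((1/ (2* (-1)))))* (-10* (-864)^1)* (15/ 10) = 4050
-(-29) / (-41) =-29 / 41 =-0.71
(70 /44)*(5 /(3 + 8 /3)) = 525 /374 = 1.40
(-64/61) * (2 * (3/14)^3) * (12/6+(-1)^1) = -432/20923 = -0.02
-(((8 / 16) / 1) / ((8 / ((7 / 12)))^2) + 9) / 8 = -165937 / 147456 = -1.13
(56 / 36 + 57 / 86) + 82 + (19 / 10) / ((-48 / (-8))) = 654301 / 7740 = 84.54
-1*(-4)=4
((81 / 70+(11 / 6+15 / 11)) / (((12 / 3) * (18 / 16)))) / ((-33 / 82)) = -824756 / 343035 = -2.40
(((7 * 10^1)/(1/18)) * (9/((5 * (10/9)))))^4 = 10849813073454096/625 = 17359700917526.55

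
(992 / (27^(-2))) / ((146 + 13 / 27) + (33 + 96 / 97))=946988496 / 236327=4007.11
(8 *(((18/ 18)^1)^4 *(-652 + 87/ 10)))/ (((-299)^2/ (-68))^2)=-118984768/ 39962694005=-0.00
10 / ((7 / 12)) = 120 / 7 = 17.14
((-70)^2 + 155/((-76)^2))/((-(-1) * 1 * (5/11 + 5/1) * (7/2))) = 20755207/80864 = 256.67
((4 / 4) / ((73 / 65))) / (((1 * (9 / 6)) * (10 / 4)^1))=52 / 219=0.24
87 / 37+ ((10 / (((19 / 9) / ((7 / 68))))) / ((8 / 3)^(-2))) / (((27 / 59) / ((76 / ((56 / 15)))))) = 156.60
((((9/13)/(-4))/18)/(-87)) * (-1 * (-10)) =5/4524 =0.00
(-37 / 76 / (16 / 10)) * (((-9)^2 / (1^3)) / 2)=-14985 / 1216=-12.32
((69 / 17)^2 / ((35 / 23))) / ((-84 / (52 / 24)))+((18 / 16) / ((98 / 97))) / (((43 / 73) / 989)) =1869.32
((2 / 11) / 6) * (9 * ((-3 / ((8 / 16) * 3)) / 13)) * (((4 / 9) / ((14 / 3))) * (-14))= 8 / 143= 0.06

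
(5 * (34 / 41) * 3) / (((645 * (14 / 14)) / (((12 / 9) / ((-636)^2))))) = 17 / 267422418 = 0.00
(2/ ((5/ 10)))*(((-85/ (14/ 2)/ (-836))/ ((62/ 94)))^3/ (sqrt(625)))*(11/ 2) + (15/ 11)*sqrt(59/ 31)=2550411995/ 271378447133024 + 15*sqrt(1829)/ 341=1.88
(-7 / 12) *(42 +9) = -119 / 4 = -29.75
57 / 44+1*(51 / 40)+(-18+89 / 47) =-279923 / 20680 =-13.54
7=7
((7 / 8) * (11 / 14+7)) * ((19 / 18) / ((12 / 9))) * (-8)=-2071 / 48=-43.15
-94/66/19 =-0.07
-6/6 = -1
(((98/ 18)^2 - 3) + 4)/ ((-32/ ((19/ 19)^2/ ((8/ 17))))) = -21097/ 10368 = -2.03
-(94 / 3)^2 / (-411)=8836 / 3699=2.39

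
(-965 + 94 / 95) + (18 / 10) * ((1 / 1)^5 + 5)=-18111 / 19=-953.21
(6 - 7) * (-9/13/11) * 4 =36/143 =0.25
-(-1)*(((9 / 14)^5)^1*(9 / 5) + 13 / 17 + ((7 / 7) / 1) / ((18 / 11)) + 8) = 3938853113 / 411435360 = 9.57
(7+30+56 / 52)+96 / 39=527 / 13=40.54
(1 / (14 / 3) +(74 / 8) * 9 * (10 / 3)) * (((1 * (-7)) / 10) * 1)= -972 / 5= -194.40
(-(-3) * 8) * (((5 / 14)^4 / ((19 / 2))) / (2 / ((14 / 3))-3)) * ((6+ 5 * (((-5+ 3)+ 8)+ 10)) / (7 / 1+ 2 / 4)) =-10750 / 58653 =-0.18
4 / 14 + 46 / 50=211 / 175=1.21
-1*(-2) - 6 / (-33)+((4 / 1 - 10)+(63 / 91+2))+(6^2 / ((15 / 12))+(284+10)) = 321.67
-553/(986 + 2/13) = -7189/12820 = -0.56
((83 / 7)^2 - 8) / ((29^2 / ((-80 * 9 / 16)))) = -292365 / 41209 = -7.09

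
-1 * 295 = -295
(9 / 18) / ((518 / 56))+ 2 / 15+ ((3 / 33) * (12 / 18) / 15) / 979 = 0.19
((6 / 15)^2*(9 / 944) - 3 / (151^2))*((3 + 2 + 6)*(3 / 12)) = 2062599 / 538103600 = 0.00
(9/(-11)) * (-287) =2583/11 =234.82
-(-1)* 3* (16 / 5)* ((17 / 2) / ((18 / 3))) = 68 / 5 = 13.60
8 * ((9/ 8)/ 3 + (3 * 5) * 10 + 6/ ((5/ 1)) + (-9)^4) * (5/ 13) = 268503/ 13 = 20654.08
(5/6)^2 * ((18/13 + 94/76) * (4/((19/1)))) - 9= -727891/84474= -8.62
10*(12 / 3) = 40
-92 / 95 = -0.97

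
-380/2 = -190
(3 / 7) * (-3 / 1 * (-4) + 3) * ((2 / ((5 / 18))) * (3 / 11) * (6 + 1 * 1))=972 / 11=88.36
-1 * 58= -58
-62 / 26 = -31 / 13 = -2.38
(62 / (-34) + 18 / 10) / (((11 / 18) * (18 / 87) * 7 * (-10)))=87 / 32725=0.00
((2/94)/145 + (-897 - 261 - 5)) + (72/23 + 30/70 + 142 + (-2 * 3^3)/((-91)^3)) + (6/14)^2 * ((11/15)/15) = -600887518652004/590592431975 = -1017.43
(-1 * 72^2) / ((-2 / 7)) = 18144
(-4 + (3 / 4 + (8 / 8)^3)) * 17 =-153 / 4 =-38.25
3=3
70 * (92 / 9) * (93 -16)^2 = 38182760 / 9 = 4242528.89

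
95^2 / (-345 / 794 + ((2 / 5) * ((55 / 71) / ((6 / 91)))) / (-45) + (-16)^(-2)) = -8791638048000 / 521201987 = -16868.01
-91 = -91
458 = 458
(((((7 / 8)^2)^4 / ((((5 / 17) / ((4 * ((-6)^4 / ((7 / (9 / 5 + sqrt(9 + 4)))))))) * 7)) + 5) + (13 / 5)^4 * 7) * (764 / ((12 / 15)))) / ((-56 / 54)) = -462477000556341 / 917504000 - 119349683523 * sqrt(13) / 1048576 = -914446.40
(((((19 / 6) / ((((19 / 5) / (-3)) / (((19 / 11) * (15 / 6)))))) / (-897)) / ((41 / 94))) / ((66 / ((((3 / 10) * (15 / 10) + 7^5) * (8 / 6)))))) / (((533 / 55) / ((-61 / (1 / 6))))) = -41616010175 / 117612846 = -353.84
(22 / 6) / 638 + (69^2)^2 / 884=1972039969 / 76908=25641.55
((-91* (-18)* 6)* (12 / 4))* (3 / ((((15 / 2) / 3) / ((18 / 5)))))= 3184272 / 25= 127370.88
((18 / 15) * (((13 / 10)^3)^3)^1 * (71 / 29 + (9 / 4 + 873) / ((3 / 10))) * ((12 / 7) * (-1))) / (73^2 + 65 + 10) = -16163515802818449 / 1371265000000000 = -11.79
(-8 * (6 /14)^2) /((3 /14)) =-48 /7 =-6.86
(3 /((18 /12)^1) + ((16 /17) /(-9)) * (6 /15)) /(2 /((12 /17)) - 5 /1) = -0.90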